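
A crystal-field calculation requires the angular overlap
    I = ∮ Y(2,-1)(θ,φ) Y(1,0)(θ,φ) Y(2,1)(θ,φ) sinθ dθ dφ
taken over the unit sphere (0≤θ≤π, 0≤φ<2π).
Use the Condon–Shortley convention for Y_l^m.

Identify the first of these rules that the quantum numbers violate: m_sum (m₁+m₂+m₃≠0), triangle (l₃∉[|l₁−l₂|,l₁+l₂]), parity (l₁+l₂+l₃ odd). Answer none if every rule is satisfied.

Σmᵢ = 0  ✓
l₃∈[|l₁−l₂|,l₁+l₂]=[1,3], have l₃=2  ✓
Σlᵢ = 5 ⇒ odd  ✗

parity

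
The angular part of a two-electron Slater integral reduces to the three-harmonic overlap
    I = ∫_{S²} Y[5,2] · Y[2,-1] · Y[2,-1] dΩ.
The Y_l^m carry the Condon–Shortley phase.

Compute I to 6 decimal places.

|5−2|≤2≤5+2 violated ⇒ I = 0

0.000000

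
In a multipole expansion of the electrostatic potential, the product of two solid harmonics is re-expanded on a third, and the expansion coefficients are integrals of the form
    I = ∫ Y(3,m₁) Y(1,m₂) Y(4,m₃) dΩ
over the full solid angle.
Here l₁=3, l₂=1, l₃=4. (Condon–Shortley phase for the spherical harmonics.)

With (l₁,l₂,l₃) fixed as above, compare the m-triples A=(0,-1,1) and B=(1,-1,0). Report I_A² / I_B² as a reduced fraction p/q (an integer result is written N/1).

5/3

Same 3,1,4: normalisation and zero-m 3j drop out of the ratio.
A: Δ: 0! 6! 2! / 9! → 1/252; sum: t=0:+1/72 = 1/72; 3j²(3 1 4; 0 -1 1) = Δ·Π!·Σ² = 5/126  (sign -1)
B: Δ: 0! 6! 2! / 9! → 1/252; sum: t=0:+1/96 = 1/96; 3j²(3 1 4; 1 -1 0) = Δ·Π!·Σ² = 1/42  (sign +1)
I_A²/I_B² = (5/126)/(1/42) = 5/3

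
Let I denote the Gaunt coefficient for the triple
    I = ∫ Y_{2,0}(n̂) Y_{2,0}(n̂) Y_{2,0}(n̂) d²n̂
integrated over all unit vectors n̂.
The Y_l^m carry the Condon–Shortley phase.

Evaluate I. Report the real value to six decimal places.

0.180224

m-sum 0 ✓  L=6 even ✓  0≤2≤4 ✓
Π(2lᵢ+1) = 5×5×5 = 125
triangle coeff Δ(2,2,2) = 1/630
Σ_t [0,2]: t=0:+1/8 t=1:−1/1 t=2:+1/8 = -3/4
(3j)²=2/35 [(2 2 2; 0 0 0)], sign=-1
(m-triple is (0,0,0) — same symbol as above.)
⇒ 4πI² = 20/49
I = (+1)√(20/49/(4π)) = 0.18022375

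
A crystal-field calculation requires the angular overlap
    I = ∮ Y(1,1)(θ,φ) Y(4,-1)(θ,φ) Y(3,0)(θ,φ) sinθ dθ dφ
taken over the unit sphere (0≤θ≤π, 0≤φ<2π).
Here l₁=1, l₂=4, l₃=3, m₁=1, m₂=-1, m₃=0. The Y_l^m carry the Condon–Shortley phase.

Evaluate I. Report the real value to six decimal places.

-0.194664

Rules hold: Σm=0, L=8 even, 3≤3≤5.
N = 3·9·7 = 189
Δ = 2!·0!·6!/9! = 1/252
Racah Σ t=1..1: t=1:−1/36 = -1/36
⇒ 3j(1 4 3; 0 0 0)² = 4/63, sgn +1
Racah Σ t=0..0: t=0:+1/72 = 1/72
⇒ 3j(1 4 3; 1 -1 0)² = 5/126, sgn -1
4πI² = N·(3j₀)²·(3jₘ)² = 10/21
I = -1·√(0.47619/4π) = -0.19466390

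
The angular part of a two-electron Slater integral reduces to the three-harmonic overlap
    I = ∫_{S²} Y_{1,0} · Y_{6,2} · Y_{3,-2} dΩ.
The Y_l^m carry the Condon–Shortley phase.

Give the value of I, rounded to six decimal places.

triangle: need 5≤l₃≤7, have 3; I=0

0.000000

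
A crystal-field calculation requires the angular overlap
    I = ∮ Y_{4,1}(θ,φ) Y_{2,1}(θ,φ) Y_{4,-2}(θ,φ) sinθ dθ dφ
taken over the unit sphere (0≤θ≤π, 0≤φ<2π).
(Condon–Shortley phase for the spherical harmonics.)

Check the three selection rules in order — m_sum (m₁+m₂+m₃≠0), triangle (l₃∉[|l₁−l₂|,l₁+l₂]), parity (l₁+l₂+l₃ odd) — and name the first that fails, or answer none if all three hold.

none

m₁+m₂+m₃ = 1 + 1 − 2 = 0  ✓
triangle: |4−2|=2 ≤ l₃=4 ≤ 4+2=6  ✓
parity: l₁+l₂+l₃ = 10 is even  ✓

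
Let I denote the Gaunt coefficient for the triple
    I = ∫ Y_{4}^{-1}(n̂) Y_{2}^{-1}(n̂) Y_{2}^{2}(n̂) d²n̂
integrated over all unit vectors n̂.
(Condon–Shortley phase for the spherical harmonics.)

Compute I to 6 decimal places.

-0.090112

Checks pass: Σm=0; 8 even; l₃=2∈[2,6].
(2·4+1)(2·2+1)(2·2+1) = 225
Δ: 4! 4! 0! / 9! → 1/630
sum: t=2:+1/16 = 1/16
3j²(4 2 2; 0 0 0) = Δ·Π!·Σ² = 2/35  (sign +1)
sum: t=1:−1/144 = -1/144
3j²(4 2 2; -1 -1 2) = Δ·Π!·Σ² = 1/126  (sign -1)
combine: 4πI² = 225·2/35·1/126 = 5/49
take √, sign -1: I = -0.09011188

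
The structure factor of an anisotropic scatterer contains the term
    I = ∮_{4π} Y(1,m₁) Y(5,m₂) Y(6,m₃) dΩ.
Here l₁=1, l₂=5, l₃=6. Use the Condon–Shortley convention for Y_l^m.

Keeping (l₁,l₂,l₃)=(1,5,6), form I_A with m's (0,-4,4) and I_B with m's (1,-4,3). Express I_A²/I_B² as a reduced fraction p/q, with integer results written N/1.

Same 1,5,6: normalisation and zero-m 3j drop out of the ratio.
A: Δ: 0! 2! 10! / 13! → 1/858; sum: t=0:+1/362880 = 1/362880; 3j²(1 5 6; 0 -4 4) = Δ·Π!·Σ² = 10/429  (sign +1)
B: Δ: 0! 2! 10! / 13! → 1/858; sum: t=0:+1/725760 = 1/725760; 3j²(1 5 6; 1 -4 3) = Δ·Π!·Σ² = 1/286  (sign -1)
I_A²/I_B² = (10/429)/(1/286) = 20/3

20/3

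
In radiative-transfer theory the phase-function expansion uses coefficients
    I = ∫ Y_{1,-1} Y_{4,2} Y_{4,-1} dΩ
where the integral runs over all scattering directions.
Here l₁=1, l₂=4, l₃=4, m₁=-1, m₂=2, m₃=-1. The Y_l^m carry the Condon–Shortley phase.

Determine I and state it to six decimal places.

l₁+l₂+l₃=9 is odd: 3j(l;000)=0 ⇒ I=0

0.000000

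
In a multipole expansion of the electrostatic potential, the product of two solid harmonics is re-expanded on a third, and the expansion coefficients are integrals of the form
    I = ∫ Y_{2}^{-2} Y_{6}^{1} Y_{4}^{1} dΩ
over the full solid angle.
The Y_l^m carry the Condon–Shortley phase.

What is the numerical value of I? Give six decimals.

-0.094091

Rules hold: Σm=0, L=12 even, 4≤4≤8.
N = 5·13·9 = 585
Δ = 4!·0!·8!/13! = 1/6435
Racah Σ t=2..2: t=2:+1/2304 = 1/2304
⇒ 3j(2 6 4; 0 0 0)² = 5/143, sgn +1
Racah Σ t=4..4: t=4:+1/17280 = 1/17280
⇒ 3j(2 6 4; -2 1 1)² = 7/1287, sgn -1
4πI² = N·(3j₀)²·(3jₘ)² = 175/1573
I = -1·√(0.111252/4π) = -0.09409136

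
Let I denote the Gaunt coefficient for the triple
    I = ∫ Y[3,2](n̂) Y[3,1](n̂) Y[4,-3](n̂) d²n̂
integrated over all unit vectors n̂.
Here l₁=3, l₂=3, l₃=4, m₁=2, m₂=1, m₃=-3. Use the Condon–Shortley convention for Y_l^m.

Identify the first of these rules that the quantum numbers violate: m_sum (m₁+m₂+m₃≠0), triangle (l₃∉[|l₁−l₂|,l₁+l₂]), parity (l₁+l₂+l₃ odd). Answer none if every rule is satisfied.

Σmᵢ = 0  ✓
l₃∈[|l₁−l₂|,l₁+l₂]=[0,6], have l₃=4  ✓
Σlᵢ = 10 ⇒ even  ✓

none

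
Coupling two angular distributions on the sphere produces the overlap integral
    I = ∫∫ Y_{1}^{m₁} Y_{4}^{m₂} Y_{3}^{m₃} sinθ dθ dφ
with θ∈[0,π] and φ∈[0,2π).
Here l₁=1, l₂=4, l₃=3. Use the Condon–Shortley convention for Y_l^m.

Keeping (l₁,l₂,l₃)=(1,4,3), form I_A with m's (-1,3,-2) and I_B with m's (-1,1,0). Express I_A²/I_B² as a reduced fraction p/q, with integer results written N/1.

21/10

Shared (l₁,l₂,l₃)=(1,4,3): N and (l;000)² cancel in I_A²/I_B².
A: Δ = 2!·0!·6!/9! = 1/252; Racah Σ t=2..2: t=2:+1/240 = 1/240; ⇒ 3j(1 4 3; -1 3 -2)² = 1/12, sgn -1
B: Δ = 2!·0!·6!/9! = 1/252; Racah Σ t=2..2: t=2:+1/72 = 1/72; ⇒ 3j(1 4 3; -1 1 0)² = 5/126, sgn -1
I_A²/I_B² = (1/12)/(5/126) = 21/10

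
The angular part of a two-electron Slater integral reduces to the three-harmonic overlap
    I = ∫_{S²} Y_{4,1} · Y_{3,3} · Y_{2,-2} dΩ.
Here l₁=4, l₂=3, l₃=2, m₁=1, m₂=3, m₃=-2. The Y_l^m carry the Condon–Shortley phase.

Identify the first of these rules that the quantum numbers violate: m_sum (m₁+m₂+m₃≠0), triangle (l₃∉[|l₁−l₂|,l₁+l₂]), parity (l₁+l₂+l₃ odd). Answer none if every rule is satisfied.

m₁+m₂+m₃ = 1 + 3 − 2 = 2  ✗
triangle: |4−3|=1 ≤ l₃=2 ≤ 4+3=7
parity: l₁+l₂+l₃ = 9 is odd

m_sum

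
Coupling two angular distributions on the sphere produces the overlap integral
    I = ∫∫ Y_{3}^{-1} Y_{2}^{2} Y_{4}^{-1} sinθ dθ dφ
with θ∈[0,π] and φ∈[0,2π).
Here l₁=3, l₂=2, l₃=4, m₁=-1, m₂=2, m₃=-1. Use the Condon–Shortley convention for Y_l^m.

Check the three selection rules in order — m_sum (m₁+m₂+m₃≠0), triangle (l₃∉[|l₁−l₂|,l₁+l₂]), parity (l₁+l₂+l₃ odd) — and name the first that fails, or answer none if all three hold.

parity

Σmᵢ = 0  ✓
l₃∈[|l₁−l₂|,l₁+l₂]=[1,5], have l₃=4  ✓
Σlᵢ = 9 ⇒ odd  ✗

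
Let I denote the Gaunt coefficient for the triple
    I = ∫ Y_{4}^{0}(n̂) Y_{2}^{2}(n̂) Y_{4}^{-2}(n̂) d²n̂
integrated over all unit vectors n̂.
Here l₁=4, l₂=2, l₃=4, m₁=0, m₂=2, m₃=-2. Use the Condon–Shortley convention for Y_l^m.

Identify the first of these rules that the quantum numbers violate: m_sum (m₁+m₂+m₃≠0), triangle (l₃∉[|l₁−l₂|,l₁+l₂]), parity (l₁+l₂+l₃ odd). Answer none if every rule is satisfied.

none

Σmᵢ = 0  ✓
l₃∈[|l₁−l₂|,l₁+l₂]=[2,6], have l₃=4  ✓
Σlᵢ = 10 ⇒ even  ✓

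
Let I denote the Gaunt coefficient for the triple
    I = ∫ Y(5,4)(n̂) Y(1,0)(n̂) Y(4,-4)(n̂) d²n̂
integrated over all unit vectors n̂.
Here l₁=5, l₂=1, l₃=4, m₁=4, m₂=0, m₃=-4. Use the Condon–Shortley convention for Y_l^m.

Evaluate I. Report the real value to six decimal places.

Rules hold: Σm=0, L=10 even, 4≤4≤6.
N = 11·3·9 = 297
Δ = 2!·8!·0!/11! = 1/495
Racah Σ t=1..1: t=1:−1/576 = -1/576
⇒ 3j(5 1 4; 0 0 0)² = 5/99, sgn -1
Racah Σ t=1..1: t=1:−1/40320 = -1/40320
⇒ 3j(5 1 4; 4 0 -4)² = 1/55, sgn -1
4πI² = N·(3j₀)²·(3jₘ)² = 3/11
I = +1·√(0.272727/4π) = 0.14731920

0.147319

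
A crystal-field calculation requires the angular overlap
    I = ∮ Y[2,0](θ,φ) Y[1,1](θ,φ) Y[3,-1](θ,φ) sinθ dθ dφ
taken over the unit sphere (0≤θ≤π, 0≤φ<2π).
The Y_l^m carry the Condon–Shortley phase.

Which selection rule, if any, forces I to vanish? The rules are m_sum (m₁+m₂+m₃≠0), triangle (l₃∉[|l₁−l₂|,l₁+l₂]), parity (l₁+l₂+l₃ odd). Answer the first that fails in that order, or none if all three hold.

Σmᵢ = 0  ✓
l₃∈[|l₁−l₂|,l₁+l₂]=[1,3], have l₃=3  ✓
Σlᵢ = 6 ⇒ even  ✓

none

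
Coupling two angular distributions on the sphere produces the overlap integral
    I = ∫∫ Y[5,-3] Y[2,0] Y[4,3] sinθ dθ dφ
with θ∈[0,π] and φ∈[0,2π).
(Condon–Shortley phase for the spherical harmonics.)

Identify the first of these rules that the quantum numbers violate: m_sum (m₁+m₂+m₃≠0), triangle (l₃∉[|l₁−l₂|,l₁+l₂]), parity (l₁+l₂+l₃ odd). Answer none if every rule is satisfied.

azimuthal sum: -3 + 0 + 3 = 0  ✓
3 ≤ 4 ≤ 7 (triangle on l)  ✓
L = 5 + 2 + 4 = 11 (odd)  ✗

parity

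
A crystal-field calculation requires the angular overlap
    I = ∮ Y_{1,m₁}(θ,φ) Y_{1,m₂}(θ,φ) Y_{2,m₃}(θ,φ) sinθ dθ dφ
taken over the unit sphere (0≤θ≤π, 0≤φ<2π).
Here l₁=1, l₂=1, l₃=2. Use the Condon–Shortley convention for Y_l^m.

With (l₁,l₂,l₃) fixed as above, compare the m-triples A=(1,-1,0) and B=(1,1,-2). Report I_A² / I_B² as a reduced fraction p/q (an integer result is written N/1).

Shared (l₁,l₂,l₃)=(1,1,2): N and (l;000)² cancel in I_A²/I_B².
A: Δ = 0!·2!·2!/5! = 1/30; Racah Σ t=0..0: t=0:+1/4 = 1/4; ⇒ 3j(1 1 2; 1 -1 0)² = 1/30, sgn +1
B: Δ = 0!·2!·2!/5! = 1/30; Racah Σ t=0..0: t=0:+1/4 = 1/4; ⇒ 3j(1 1 2; 1 1 -2)² = 1/5, sgn +1
I_A²/I_B² = (1/30)/(1/5) = 1/6

1/6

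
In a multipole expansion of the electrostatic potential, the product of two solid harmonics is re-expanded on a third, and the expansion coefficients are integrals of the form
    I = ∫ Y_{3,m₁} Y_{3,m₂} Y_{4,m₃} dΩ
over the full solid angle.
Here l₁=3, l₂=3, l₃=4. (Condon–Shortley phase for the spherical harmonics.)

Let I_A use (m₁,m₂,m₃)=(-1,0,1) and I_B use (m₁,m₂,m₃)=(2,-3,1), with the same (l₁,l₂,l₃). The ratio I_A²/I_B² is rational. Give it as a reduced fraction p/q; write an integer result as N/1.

1/2

Shared (l₁,l₂,l₃)=(3,3,4): N and (l;000)² cancel in I_A²/I_B².
A: Δ = 2!·4!·4!/11! = 1/34650; Racah Σ t=0..2: t=0:+1/288 t=1:−1/24 t=2:+1/48 = -5/288; ⇒ 3j(3 3 4; -1 0 1)² = 5/462, sgn +1
B: Δ = 2!·4!·4!/11! = 1/34650; Racah Σ t=0..0: t=0:+1/288 = 1/288; ⇒ 3j(3 3 4; 2 -3 1)² = 5/231, sgn -1
I_A²/I_B² = (5/462)/(5/231) = 1/2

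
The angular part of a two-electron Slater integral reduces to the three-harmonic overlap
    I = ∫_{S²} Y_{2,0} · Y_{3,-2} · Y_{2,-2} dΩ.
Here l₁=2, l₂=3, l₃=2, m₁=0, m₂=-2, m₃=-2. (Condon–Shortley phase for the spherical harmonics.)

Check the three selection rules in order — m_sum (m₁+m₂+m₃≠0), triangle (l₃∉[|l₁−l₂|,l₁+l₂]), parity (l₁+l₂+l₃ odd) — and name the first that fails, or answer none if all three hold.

m₁+m₂+m₃ = 0 − 2 − 2 = -4  ✗
triangle: |2−3|=1 ≤ l₃=2 ≤ 2+3=5
parity: l₁+l₂+l₃ = 7 is odd

m_sum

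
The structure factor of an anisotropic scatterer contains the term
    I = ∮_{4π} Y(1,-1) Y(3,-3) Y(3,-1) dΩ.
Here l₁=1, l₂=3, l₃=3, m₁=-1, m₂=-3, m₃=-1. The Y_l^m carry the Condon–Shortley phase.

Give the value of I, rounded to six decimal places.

0.000000

Σmᵢ = -5 ≠ 0, so the φ-integral vanishes; I = 0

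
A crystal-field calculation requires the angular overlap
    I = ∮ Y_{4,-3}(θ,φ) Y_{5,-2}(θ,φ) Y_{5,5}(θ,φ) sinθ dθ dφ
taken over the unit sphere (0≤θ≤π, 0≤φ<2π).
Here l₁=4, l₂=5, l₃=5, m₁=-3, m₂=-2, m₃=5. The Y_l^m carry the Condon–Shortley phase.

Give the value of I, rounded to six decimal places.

m-sum 0 ✓  L=14 even ✓  1≤5≤9 ✓
Π(2lᵢ+1) = 9×11×11 = 1089
triangle coeff Δ(4,5,5) = 1/3153150
Σ_t [0,4]: t=0:+1/69120 t=1:−1/1728 t=2:+1/576 t=3:−1/1728 t=4:+1/69120 = 7/11520
(3j)²=2/143 [(4 5 5; 0 0 0)], sign=-1
Σ_t [3,3]: t=3:−1/103680 = -1/103680
(3j)²=7/429 [(4 5 5; -3 -2 5)], sign=-1
⇒ 4πI² = 42/169
I = (+1)√(42/169/(4π)) = 0.14062948

0.140629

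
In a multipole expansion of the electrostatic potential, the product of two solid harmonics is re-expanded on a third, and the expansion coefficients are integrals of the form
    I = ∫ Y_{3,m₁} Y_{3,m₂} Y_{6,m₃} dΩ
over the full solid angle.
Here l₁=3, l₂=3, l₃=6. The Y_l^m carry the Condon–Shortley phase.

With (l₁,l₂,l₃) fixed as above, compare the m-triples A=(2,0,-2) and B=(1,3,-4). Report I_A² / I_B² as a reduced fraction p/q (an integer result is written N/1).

Shared (l₁,l₂,l₃)=(3,3,6): N and (l;000)² cancel in I_A²/I_B².
A: Δ = 0!·6!·6!/13! = 1/12012; Racah Σ t=0..0: t=0:+1/4320 = 1/4320; ⇒ 3j(3 3 6; 2 0 -2)² = 8/429, sgn +1
B: Δ = 0!·6!·6!/13! = 1/12012; Racah Σ t=0..0: t=0:+1/34560 = 1/34560; ⇒ 3j(3 3 6; 1 3 -4)² = 5/286, sgn +1
I_A²/I_B² = (8/429)/(5/286) = 16/15

16/15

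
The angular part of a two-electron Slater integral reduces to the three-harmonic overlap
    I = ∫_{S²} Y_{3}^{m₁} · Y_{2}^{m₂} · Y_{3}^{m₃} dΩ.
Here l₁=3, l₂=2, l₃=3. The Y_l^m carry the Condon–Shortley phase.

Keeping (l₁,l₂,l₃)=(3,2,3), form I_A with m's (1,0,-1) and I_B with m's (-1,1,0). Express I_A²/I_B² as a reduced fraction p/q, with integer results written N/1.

9/2

Same 3,2,3: normalisation and zero-m 3j drop out of the ratio.
A: Δ: 2! 4! 2! / 9! → 1/3780; sum: t=0:+1/16 t=1:−1/6 t=2:+1/96 = -3/32; 3j²(3 2 3; 1 0 -1) = Δ·Π!·Σ² = 3/140  (sign -1)
B: Δ: 2! 4! 2! / 9! → 1/3780; sum: t=1:−1/12 t=2:+1/8 = 1/24; 3j²(3 2 3; -1 1 0) = Δ·Π!·Σ² = 1/210  (sign -1)
I_A²/I_B² = (3/140)/(1/210) = 9/2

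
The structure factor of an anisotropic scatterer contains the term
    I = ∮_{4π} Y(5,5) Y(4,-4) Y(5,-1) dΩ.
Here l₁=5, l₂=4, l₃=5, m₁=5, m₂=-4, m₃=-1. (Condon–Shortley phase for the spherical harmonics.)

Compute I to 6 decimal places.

Checks pass: Σm=0; 14 even; l₃=5∈[1,9].
(2·5+1)(2·4+1)(2·5+1) = 1089
Δ: 4! 6! 4! / 15! → 1/3153150
sum: t=0:+1/69120 t=1:−1/1728 t=2:+1/576 t=3:−1/1728 t=4:+1/69120 = 7/11520
3j²(5 4 5; 0 0 0) = Δ·Π!·Σ² = 2/143  (sign -1)
sum: t=0:+1/414720 = 1/414720
3j²(5 4 5; 5 -4 -1) = Δ·Π!·Σ² = 2/429  (sign +1)
combine: 4πI² = 1089·2/143·2/429 = 12/169
take √, sign -1: I = -0.07516962

-0.075170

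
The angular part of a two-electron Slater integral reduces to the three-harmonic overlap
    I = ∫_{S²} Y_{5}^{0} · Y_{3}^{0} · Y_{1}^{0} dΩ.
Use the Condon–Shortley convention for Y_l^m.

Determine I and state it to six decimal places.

|5−3|≤1≤5+3 violated ⇒ I = 0

0.000000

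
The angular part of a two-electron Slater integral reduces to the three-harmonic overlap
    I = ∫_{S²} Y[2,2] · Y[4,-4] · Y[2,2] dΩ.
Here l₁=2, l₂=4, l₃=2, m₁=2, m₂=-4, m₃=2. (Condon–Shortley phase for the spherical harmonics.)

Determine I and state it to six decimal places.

0.337168

m-sum 0 ✓  L=8 even ✓  2≤2≤6 ✓
Π(2lᵢ+1) = 5×9×5 = 225
triangle coeff Δ(2,4,2) = 1/630
Σ_t [2,2]: t=2:+1/16 = 1/16
(3j)²=2/35 [(2 4 2; 0 0 0)], sign=+1
Σ_t [0,0]: t=0:+1/576 = 1/576
(3j)²=1/9 [(2 4 2; 2 -4 2)], sign=+1
⇒ 4πI² = 10/7
I = (+1)√(10/7/(4π)) = 0.33716777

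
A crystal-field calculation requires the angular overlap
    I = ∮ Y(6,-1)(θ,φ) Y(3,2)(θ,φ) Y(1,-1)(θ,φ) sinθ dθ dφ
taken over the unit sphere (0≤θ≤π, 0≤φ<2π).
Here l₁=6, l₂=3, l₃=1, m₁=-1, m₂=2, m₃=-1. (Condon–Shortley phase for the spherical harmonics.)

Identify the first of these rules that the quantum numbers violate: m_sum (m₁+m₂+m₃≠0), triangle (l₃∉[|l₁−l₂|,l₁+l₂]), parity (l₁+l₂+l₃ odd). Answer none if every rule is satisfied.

triangle

azimuthal sum: -1 + 2 − 1 = 0  ✓
3 ≤ 1 ≤ 9 (triangle on l)  ✗
L = 6 + 3 + 1 = 10 (even)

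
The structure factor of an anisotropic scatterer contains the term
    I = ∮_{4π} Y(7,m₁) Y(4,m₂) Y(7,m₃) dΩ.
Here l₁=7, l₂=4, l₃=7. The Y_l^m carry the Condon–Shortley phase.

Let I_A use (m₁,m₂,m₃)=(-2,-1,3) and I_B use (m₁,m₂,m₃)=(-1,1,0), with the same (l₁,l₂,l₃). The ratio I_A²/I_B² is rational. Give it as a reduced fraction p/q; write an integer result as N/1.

62500/5103

Same 7,4,7: normalisation and zero-m 3j drop out of the ratio.
A: Δ: 4! 10! 4! / 19! → 1/58198140; sum: t=0:+1/52254720 t=1:−1/1935360 t=2:+1/725760 t=3:−1/2488320 = 5/10450944; 3j²(7 4 7; -2 -1 3) = Δ·Π!·Σ² = 31250/2909907  (sign +1)
B: Δ: 4! 10! 4! / 19! → 1/58198140; sum: t=1:−1/4354560 t=2:+1/414720 t=3:−1/345600 t=4:+1/2488320 = -1/3225600; 3j²(7 4 7; -1 1 0) = Δ·Π!·Σ² = 81/92378  (sign +1)
I_A²/I_B² = (31250/2909907)/(81/92378) = 62500/5103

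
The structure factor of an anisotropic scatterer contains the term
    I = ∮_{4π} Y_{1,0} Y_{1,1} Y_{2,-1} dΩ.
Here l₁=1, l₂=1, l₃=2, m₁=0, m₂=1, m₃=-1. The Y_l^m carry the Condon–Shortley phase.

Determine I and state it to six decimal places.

-0.218510

Rules hold: Σm=0, L=4 even, 0≤2≤2.
N = 3·3·5 = 45
Δ = 0!·2!·2!/5! = 1/30
Racah Σ t=0..0: t=0:+1/1 = 1/1
⇒ 3j(1 1 2; 0 0 0)² = 2/15, sgn +1
Racah Σ t=0..0: t=0:+1/2 = 1/2
⇒ 3j(1 1 2; 0 1 -1)² = 1/10, sgn -1
4πI² = N·(3j₀)²·(3jₘ)² = 3/5
I = -1·√(0.6/4π) = -0.21850969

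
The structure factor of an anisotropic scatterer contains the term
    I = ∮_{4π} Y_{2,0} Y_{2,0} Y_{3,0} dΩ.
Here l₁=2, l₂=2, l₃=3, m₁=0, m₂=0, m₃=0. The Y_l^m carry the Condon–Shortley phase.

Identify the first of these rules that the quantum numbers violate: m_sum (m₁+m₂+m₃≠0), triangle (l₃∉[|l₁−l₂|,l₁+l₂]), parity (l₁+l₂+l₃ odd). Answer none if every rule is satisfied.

parity

m₁+m₂+m₃ = 0 + 0 + 0 = 0  ✓
triangle: |2−2|=0 ≤ l₃=3 ≤ 2+2=4  ✓
parity: l₁+l₂+l₃ = 7 is odd  ✗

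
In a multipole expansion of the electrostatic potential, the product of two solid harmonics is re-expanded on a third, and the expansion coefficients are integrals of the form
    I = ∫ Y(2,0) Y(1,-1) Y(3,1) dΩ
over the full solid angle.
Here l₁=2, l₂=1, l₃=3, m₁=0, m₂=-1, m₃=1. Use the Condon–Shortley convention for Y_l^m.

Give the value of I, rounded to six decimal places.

m-sum 0 ✓  L=6 even ✓  1≤3≤3 ✓
Π(2lᵢ+1) = 5×3×7 = 105
triangle coeff Δ(2,1,3) = 1/105
Σ_t [0,0]: t=0:+1/4 = 1/4
(3j)²=3/35 [(2 1 3; 0 0 0)], sign=-1
Σ_t [0,0]: t=0:+1/8 = 1/8
(3j)²=2/35 [(2 1 3; 0 -1 1)], sign=+1
⇒ 4πI² = 18/35
I = (-1)√(18/35/(4π)) = -0.20230066

-0.202301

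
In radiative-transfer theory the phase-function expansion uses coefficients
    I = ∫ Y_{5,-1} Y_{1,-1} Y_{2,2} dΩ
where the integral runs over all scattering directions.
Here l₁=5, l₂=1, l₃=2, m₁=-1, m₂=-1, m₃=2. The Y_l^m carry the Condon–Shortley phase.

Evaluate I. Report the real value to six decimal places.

|5−1|≤2≤5+1 violated ⇒ I = 0

0.000000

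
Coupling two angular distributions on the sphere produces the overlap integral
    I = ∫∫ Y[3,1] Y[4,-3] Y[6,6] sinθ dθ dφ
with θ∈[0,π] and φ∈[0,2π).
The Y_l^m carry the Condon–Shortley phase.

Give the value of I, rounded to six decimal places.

m-sum = 1 − 3 + 6 = 4 ≠ 0 ⇒ I = 0

0.000000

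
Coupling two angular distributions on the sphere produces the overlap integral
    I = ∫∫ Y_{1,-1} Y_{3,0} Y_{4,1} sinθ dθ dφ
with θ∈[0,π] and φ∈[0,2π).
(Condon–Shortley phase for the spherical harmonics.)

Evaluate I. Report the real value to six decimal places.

-0.194664

Rules hold: Σm=0, L=8 even, 2≤4≤4.
N = 3·7·9 = 189
Δ = 0!·2!·6!/9! = 1/252
Racah Σ t=0..0: t=0:+1/36 = 1/36
⇒ 3j(1 3 4; 0 0 0)² = 4/63, sgn +1
Racah Σ t=0..0: t=0:+1/72 = 1/72
⇒ 3j(1 3 4; -1 0 1)² = 5/126, sgn -1
4πI² = N·(3j₀)²·(3jₘ)² = 10/21
I = -1·√(0.47619/4π) = -0.19466390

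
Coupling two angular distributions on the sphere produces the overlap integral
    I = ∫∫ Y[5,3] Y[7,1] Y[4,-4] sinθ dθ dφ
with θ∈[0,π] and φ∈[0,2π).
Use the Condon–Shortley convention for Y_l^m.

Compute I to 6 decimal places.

0.073615

Rules hold: Σm=0, L=16 even, 2≤4≤12.
N = 11·15·9 = 1485
Δ = 8!·2!·6!/17! = 1/6126120
Racah Σ t=3..5: t=3:−1/69120 t=4:+1/20736 t=5:−1/69120 = 1/51840
⇒ 3j(5 7 4; 0 0 0)² = 280/21879, sgn +1
Racah Σ t=2..2: t=2:+1/2073600 = 1/2073600
⇒ 3j(5 7 4; 3 1 -4)² = 392/109395, sgn +1
4πI² = N·(3j₀)²·(3jₘ)² = 109760/1611753
I = +1·√(0.0680998/4π) = 0.07361526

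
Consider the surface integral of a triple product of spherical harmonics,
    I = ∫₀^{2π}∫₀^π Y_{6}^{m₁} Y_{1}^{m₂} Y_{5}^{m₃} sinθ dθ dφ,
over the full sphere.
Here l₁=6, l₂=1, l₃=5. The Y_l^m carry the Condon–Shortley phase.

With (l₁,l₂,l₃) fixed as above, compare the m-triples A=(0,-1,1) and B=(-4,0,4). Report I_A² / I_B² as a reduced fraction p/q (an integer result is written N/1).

Same 6,1,5: normalisation and zero-m 3j drop out of the ratio.
A: Δ: 2! 10! 0! / 13! → 1/858; sum: t=0:+1/34560 = 1/34560; 3j²(6 1 5; 0 -1 1) = Δ·Π!·Σ² = 5/286  (sign +1)
B: Δ: 2! 10! 0! / 13! → 1/858; sum: t=1:−1/362880 = -1/362880; 3j²(6 1 5; -4 0 4) = Δ·Π!·Σ² = 10/429  (sign +1)
I_A²/I_B² = (5/286)/(10/429) = 3/4

3/4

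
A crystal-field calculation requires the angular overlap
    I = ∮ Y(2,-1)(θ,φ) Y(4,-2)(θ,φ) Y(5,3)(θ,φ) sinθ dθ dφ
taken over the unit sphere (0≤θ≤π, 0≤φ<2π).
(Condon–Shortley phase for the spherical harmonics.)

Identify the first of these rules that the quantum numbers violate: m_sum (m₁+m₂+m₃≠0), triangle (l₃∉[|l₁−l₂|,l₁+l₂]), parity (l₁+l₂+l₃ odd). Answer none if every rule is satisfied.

azimuthal sum: -1 − 2 + 3 = 0  ✓
2 ≤ 5 ≤ 6 (triangle on l)  ✓
L = 2 + 4 + 5 = 11 (odd)  ✗

parity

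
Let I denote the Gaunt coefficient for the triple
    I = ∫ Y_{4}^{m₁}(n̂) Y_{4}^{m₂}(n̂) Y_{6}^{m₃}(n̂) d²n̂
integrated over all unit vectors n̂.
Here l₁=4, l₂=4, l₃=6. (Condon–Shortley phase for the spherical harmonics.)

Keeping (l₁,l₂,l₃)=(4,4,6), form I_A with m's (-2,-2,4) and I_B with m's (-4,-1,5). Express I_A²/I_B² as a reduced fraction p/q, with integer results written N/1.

Same 4,4,6: normalisation and zero-m 3j drop out of the ratio.
A: Δ: 2! 6! 6! / 15! → 1/1261260; sum: t=0:+1/69120 t=1:−1/14400 t=2:+1/69120 = -7/172800; 3j²(4 4 6; -2 -2 4) = Δ·Π!·Σ² = 14/715  (sign -1)
B: Δ: 2! 6! 6! / 15! → 1/1261260; sum: t=2:+1/172800 = 1/172800; 3j²(4 4 6; -4 -1 5) = Δ·Π!·Σ² = 2/65  (sign -1)
I_A²/I_B² = (14/715)/(2/65) = 7/11

7/11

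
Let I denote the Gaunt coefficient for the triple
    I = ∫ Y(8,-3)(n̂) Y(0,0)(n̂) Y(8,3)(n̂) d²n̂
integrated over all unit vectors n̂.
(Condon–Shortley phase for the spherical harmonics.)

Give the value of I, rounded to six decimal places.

-0.282095

m-sum 0 ✓  L=16 even ✓  8≤8≤8 ✓
Π(2lᵢ+1) = 17×1×17 = 289
triangle coeff Δ(8,0,8) = 1/17
Σ_t [0,0]: t=0:+1/1625702400 = 1/1625702400
(3j)²=1/17 [(8 0 8; 0 0 0)], sign=+1
Σ_t [0,0]: t=0:+1/4790016000 = 1/4790016000
(3j)²=1/17 [(8 0 8; -3 0 3)], sign=-1
⇒ 4πI² = 1/1
I = (-1)√(1/1/(4π)) = -0.28209479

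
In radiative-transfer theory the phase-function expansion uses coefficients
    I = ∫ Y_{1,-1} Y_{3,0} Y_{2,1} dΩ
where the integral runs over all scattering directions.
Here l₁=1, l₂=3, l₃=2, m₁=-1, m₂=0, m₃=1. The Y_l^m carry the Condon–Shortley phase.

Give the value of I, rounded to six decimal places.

Checks pass: Σm=0; 6 even; l₃=2∈[2,4].
(2·1+1)(2·3+1)(2·2+1) = 105
Δ: 2! 0! 4! / 7! → 1/105
sum: t=1:−1/4 = -1/4
3j²(1 3 2; 0 0 0) = Δ·Π!·Σ² = 3/35  (sign -1)
sum: t=2:+1/12 = 1/12
3j²(1 3 2; -1 0 1) = Δ·Π!·Σ² = 1/35  (sign -1)
combine: 4πI² = 105·3/35·1/35 = 9/35
take √, sign +1: I = 0.14304817

0.143048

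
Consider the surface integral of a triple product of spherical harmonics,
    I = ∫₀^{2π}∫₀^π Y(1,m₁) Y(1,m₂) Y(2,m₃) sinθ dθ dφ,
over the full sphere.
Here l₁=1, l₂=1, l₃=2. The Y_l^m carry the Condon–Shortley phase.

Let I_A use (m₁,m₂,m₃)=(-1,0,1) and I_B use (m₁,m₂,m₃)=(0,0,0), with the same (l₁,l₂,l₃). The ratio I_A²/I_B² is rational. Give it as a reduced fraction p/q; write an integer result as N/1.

3/4

l's match ⇒ only the (l;m) 3-j factors differ between A and B.
A: triangle coeff Δ(1,1,2) = 1/30; Σ_t [0,0]: t=0:+1/2 = 1/2; (3j)²=1/10 [(1 1 2; -1 0 1)], sign=-1
B: triangle coeff Δ(1,1,2) = 1/30; Σ_t [0,0]: t=0:+1/1 = 1/1; (3j)²=2/15 [(1 1 2; 0 0 0)], sign=+1
I_A²/I_B² = (1/10)/(2/15) = 3/4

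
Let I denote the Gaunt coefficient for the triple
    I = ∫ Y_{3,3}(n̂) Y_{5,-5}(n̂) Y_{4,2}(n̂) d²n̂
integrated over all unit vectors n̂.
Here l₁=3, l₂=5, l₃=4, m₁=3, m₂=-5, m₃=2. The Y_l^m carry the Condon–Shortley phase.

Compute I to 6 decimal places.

0.138791

Checks pass: Σm=0; 12 even; l₃=4∈[2,8].
(2·3+1)(2·5+1)(2·4+1) = 693
Δ: 4! 2! 6! / 13! → 1/180180
sum: t=1:−1/576 t=2:+1/144 t=3:−1/576 = 1/288
3j²(3 5 4; 0 0 0) = Δ·Π!·Σ² = 20/1001  (sign +1)
sum: t=0:+1/34560 = 1/34560
3j²(3 5 4; 3 -5 2) = Δ·Π!·Σ² = 5/286  (sign +1)
combine: 4πI² = 693·20/1001·5/286 = 450/1859
take √, sign +1: I = 0.13879110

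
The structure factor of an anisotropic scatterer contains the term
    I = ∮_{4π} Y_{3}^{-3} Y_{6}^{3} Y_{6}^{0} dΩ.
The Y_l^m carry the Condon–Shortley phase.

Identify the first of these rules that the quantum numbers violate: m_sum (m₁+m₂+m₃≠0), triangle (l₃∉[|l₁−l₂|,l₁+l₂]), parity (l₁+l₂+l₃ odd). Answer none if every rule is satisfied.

Σmᵢ = 0  ✓
l₃∈[|l₁−l₂|,l₁+l₂]=[3,9], have l₃=6  ✓
Σlᵢ = 15 ⇒ odd  ✗

parity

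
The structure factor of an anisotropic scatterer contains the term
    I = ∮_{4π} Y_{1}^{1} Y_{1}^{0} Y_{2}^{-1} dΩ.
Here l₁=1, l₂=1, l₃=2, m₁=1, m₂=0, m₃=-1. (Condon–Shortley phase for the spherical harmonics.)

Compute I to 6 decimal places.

Checks pass: Σm=0; 4 even; l₃=2∈[0,2].
(2·1+1)(2·1+1)(2·2+1) = 45
Δ: 0! 2! 2! / 5! → 1/30
sum: t=0:+1/1 = 1/1
3j²(1 1 2; 0 0 0) = Δ·Π!·Σ² = 2/15  (sign +1)
sum: t=0:+1/2 = 1/2
3j²(1 1 2; 1 0 -1) = Δ·Π!·Σ² = 1/10  (sign -1)
combine: 4πI² = 45·2/15·1/10 = 3/5
take √, sign -1: I = -0.21850969

-0.218510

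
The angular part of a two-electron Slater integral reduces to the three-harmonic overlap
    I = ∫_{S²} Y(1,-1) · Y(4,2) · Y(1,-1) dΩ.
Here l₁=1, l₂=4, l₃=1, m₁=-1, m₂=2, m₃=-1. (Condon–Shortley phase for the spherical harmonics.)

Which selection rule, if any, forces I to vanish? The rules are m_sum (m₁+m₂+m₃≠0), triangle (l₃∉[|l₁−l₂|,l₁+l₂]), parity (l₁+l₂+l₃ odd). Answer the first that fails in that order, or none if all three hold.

Σmᵢ = 0  ✓
l₃∈[|l₁−l₂|,l₁+l₂]=[3,5], have l₃=1  ✗
Σlᵢ = 6 ⇒ even

triangle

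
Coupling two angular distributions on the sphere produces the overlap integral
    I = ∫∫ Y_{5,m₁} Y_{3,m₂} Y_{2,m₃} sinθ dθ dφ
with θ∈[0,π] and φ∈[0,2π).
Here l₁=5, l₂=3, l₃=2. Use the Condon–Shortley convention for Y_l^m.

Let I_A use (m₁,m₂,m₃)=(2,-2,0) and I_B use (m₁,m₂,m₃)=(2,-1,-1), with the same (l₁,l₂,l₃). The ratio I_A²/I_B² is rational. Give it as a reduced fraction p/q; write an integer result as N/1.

3/5

Same 5,3,2: normalisation and zero-m 3j drop out of the ratio.
A: Δ: 6! 4! 0! / 11! → 1/2310; sum: t=1:−1/480 = -1/480; 3j²(5 3 2; 2 -2 0) = Δ·Π!·Σ² = 3/110  (sign -1)
B: Δ: 6! 4! 0! / 11! → 1/2310; sum: t=2:+1/288 = 1/288; 3j²(5 3 2; 2 -1 -1) = Δ·Π!·Σ² = 1/22  (sign -1)
I_A²/I_B² = (3/110)/(1/22) = 3/5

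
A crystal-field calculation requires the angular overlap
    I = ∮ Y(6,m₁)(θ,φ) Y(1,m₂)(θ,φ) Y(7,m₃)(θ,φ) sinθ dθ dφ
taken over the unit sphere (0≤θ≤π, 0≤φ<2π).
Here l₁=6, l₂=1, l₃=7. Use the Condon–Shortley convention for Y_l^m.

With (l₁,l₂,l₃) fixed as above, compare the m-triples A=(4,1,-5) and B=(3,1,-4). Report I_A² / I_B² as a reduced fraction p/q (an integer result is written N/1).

6/5

Shared (l₁,l₂,l₃)=(6,1,7): N and (l;000)² cancel in I_A²/I_B².
A: Δ = 0!·12!·2!/15! = 1/1365; Racah Σ t=0..0: t=0:+1/14515200 = 1/14515200; ⇒ 3j(6 1 7; 4 1 -5)² = 22/455, sgn +1
B: Δ = 0!·12!·2!/15! = 1/1365; Racah Σ t=0..0: t=0:+1/4354560 = 1/4354560; ⇒ 3j(6 1 7; 3 1 -4)² = 11/273, sgn -1
I_A²/I_B² = (22/455)/(11/273) = 6/5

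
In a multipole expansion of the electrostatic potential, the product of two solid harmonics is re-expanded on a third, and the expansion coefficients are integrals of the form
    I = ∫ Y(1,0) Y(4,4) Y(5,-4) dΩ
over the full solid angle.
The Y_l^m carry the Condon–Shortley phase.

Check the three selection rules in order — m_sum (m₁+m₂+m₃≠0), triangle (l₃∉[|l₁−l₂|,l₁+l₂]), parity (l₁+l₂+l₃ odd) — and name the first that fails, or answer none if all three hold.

azimuthal sum: 0 + 4 − 4 = 0  ✓
3 ≤ 5 ≤ 5 (triangle on l)  ✓
L = 1 + 4 + 5 = 10 (even)  ✓

none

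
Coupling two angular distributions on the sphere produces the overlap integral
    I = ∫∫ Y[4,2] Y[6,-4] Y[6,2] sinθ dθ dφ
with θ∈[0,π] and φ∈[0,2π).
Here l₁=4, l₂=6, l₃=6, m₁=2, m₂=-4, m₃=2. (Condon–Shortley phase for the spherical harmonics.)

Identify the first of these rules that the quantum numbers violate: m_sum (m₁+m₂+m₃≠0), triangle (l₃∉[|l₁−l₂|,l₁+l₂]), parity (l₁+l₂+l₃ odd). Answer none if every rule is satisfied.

none

Σmᵢ = 0  ✓
l₃∈[|l₁−l₂|,l₁+l₂]=[2,10], have l₃=6  ✓
Σlᵢ = 16 ⇒ even  ✓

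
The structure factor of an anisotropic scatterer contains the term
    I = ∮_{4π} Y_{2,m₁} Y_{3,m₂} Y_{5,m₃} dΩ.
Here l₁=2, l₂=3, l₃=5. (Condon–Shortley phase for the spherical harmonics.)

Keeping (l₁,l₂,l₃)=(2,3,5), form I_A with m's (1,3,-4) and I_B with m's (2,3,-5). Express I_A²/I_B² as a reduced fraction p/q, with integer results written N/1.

Shared (l₁,l₂,l₃)=(2,3,5): N and (l;000)² cancel in I_A²/I_B².
A: Δ = 0!·4!·6!/11! = 1/2310; Racah Σ t=0..0: t=0:+1/4320 = 1/4320; ⇒ 3j(2 3 5; 1 3 -4)² = 2/55, sgn -1
B: Δ = 0!·4!·6!/11! = 1/2310; Racah Σ t=0..0: t=0:+1/17280 = 1/17280; ⇒ 3j(2 3 5; 2 3 -5)² = 1/11, sgn +1
I_A²/I_B² = (2/55)/(1/11) = 2/5

2/5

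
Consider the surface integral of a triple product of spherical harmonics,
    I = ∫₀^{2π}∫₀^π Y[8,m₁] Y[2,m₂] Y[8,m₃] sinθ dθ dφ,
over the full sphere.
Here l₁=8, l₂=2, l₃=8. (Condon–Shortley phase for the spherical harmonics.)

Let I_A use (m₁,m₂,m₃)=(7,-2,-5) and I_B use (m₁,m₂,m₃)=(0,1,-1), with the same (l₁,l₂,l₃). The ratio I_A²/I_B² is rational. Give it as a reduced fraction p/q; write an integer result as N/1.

l's match ⇒ only the (l;m) 3-j factors differ between A and B.
A: triangle coeff Δ(8,2,8) = 1/348840; Σ_t [0,0]: t=0:+1/24908083200 = 1/24908083200; (3j)²=7/1292 [(8 2 8; 7 -2 -5)], sign=-1
B: triangle coeff Δ(8,2,8) = 1/348840; Σ_t [1,2]: t=1:−1/50803200 t=2:+1/58060800 = -1/406425600; (3j)²=1/3230 [(8 2 8; 0 1 -1)], sign=+1
I_A²/I_B² = (7/1292)/(1/3230) = 35/2

35/2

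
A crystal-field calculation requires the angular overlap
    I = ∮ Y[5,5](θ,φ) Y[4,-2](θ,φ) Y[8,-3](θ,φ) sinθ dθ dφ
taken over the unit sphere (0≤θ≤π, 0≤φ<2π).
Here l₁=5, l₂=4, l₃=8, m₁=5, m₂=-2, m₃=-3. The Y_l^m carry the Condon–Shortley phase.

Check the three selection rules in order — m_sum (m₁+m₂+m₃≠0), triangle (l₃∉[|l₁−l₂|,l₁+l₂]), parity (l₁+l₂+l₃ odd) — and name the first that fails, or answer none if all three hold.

m₁+m₂+m₃ = 5 − 2 − 3 = 0  ✓
triangle: |5−4|=1 ≤ l₃=8 ≤ 5+4=9  ✓
parity: l₁+l₂+l₃ = 17 is odd  ✗

parity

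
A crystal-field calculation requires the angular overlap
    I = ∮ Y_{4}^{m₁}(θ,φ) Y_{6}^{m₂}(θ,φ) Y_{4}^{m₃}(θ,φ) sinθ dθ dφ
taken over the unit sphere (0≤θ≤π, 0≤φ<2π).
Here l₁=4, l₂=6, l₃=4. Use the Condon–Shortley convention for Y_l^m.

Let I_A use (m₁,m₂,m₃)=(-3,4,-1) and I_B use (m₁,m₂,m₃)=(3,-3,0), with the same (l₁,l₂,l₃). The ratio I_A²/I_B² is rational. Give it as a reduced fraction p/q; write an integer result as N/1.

Shared (l₁,l₂,l₃)=(4,6,4): N and (l;000)² cancel in I_A²/I_B².
A: Δ = 6!·2!·6!/15! = 1/1261260; Racah Σ t=5..6: t=5:−1/28800 t=6:+1/34560 = -1/172800; ⇒ 3j(4 6 4; -3 4 -1)² = 1/1430, sgn +1
B: Δ = 6!·2!·6!/15! = 1/1261260; Racah Σ t=0..1: t=0:+1/25920 t=1:−1/11520 = -1/20736; ⇒ 3j(4 6 4; 3 -3 0)² = 5/429, sgn -1
I_A²/I_B² = (1/1430)/(5/429) = 3/50

3/50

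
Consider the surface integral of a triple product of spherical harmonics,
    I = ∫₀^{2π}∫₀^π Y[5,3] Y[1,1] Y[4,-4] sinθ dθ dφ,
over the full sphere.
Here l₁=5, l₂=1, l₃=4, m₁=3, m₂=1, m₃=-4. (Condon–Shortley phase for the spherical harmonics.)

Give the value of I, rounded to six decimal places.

Rules hold: Σm=0, L=10 even, 4≤4≤6.
N = 11·3·9 = 297
Δ = 2!·8!·0!/11! = 1/495
Racah Σ t=1..1: t=1:−1/576 = -1/576
⇒ 3j(5 1 4; 0 0 0)² = 5/99, sgn -1
Racah Σ t=2..2: t=2:+1/80640 = 1/80640
⇒ 3j(5 1 4; 3 1 -4)² = 1/495, sgn +1
4πI² = N·(3j₀)²·(3jₘ)² = 1/33
I = -1·√(0.030303/4π) = -0.04910640

-0.049106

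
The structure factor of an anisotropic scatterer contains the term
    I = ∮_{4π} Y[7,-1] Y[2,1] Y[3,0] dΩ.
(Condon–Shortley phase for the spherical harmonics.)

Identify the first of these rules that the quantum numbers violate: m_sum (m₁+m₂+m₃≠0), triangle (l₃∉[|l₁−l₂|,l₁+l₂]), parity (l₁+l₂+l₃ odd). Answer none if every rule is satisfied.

triangle

m₁+m₂+m₃ = -1 + 1 + 0 = 0  ✓
triangle: |7−2|=5 ≤ l₃=3 ≤ 7+2=9  ✗
parity: l₁+l₂+l₃ = 12 is even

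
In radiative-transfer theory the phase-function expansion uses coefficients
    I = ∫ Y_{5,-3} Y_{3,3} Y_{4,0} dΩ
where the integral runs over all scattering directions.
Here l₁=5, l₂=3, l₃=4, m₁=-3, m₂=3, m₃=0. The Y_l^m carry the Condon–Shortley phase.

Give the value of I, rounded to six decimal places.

m-sum 0 ✓  L=12 even ✓  2≤4≤8 ✓
Π(2lᵢ+1) = 11×7×9 = 693
triangle coeff Δ(5,3,4) = 1/180180
Σ_t [1,3]: t=1:−1/576 t=2:+1/144 t=3:−1/576 = 1/288
(3j)²=20/1001 [(5 3 4; 0 0 0)], sign=+1
Σ_t [4,4]: t=4:+1/2304 = 1/2304
(3j)²=5/143 [(5 3 4; -3 3 0)], sign=+1
⇒ 4πI² = 900/1859
I = (+1)√(900/1859/(4π)) = 0.19628026

0.196280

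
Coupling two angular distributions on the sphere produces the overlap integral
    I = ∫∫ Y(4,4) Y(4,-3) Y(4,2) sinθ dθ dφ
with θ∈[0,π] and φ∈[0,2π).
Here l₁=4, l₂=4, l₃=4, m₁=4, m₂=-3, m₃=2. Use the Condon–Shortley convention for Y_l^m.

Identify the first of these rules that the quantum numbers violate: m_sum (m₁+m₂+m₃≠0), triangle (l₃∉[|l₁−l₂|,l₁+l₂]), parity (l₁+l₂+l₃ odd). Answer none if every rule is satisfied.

Σmᵢ = 3  ✗
l₃∈[|l₁−l₂|,l₁+l₂]=[0,8], have l₃=4
Σlᵢ = 12 ⇒ even

m_sum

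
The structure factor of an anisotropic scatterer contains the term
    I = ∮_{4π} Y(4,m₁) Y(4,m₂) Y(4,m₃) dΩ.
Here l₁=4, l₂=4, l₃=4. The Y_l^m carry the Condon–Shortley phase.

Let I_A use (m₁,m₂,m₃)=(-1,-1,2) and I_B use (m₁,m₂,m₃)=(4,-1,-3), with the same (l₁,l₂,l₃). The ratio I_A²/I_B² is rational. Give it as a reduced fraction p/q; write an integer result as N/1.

Same 4,4,4: normalisation and zero-m 3j drop out of the ratio.
A: Δ: 4! 4! 4! / 13! → 1/450450; sum: t=1:−1/576 t=2:+1/144 t=3:−1/576 = 1/288; 3j²(4 4 4; -1 -1 2) = Δ·Π!·Σ² = 20/1001  (sign +1)
B: Δ: 4! 4! 4! / 13! → 1/450450; sum: t=0:+1/3456 = 1/3456; 3j²(4 4 4; 4 -1 -3) = Δ·Π!·Σ² = 35/1287  (sign -1)
I_A²/I_B² = (20/1001)/(35/1287) = 36/49

36/49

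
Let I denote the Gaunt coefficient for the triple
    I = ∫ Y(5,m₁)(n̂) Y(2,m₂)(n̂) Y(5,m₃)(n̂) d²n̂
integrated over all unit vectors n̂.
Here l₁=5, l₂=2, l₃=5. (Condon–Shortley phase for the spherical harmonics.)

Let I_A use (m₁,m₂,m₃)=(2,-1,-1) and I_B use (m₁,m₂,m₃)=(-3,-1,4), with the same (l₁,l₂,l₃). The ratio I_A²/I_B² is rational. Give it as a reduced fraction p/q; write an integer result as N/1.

Shared (l₁,l₂,l₃)=(5,2,5): N and (l;000)² cancel in I_A²/I_B².
A: Δ = 2!·8!·2!/13! = 1/38610; Racah Σ t=0..1: t=0:+1/1440 t=1:−1/2880 = 1/2880; ⇒ 3j(5 2 5; 2 -1 -1)² = 7/715, sgn +1
B: Δ = 2!·8!·2!/13! = 1/38610; Racah Σ t=0..1: t=0:+1/80640 t=1:−1/10080 = -1/11520; ⇒ 3j(5 2 5; -3 -1 4)² = 49/1430, sgn +1
I_A²/I_B² = (7/715)/(49/1430) = 2/7

2/7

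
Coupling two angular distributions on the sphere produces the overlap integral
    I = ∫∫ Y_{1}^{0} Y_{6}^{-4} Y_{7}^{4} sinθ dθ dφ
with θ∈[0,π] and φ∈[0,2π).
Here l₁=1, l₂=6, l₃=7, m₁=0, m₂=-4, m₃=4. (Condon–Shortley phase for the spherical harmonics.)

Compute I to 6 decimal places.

Rules hold: Σm=0, L=14 even, 5≤7≤7.
N = 3·13·15 = 585
Δ = 0!·2!·12!/15! = 1/1365
Racah Σ t=0..0: t=0:+1/518400 = 1/518400
⇒ 3j(1 6 7; 0 0 0)² = 7/195, sgn -1
Racah Σ t=0..0: t=0:+1/7257600 = 1/7257600
⇒ 3j(1 6 7; 0 -4 4)² = 11/455, sgn -1
4πI² = N·(3j₀)²·(3jₘ)² = 33/65
I = +1·√(0.507692/4π) = 0.20099968

0.201000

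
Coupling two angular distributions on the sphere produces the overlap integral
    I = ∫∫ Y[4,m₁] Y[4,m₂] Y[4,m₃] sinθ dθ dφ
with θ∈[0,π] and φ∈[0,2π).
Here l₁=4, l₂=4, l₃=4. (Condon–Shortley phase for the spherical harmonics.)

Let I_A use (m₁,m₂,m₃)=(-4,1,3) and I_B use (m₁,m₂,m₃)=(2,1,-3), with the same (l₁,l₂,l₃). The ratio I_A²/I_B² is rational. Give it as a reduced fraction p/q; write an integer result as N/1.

7/1

l's match ⇒ only the (l;m) 3-j factors differ between A and B.
A: triangle coeff Δ(4,4,4) = 1/450450; Σ_t [4,4]: t=4:+1/3456 = 1/3456; (3j)²=35/1287 [(4 4 4; -4 1 3)], sign=-1
B: triangle coeff Δ(4,4,4) = 1/450450; Σ_t [1,2]: t=1:−1/864 t=2:+1/576 = 1/1728; (3j)²=5/1287 [(4 4 4; 2 1 -3)], sign=-1
I_A²/I_B² = (35/1287)/(5/1287) = 7/1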